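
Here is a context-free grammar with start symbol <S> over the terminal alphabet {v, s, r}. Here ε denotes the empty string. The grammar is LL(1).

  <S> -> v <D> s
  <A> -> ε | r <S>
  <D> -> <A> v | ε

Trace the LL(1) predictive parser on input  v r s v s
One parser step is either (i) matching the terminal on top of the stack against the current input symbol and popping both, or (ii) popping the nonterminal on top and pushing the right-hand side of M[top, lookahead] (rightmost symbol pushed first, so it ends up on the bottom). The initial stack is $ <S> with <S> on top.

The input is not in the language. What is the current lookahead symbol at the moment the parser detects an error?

s

     Stack        Input        Action
  1  $ <S>        v r s v s $  expand <S> -> v <D> s
  2  $ s <D> v    v r s v s $  match v
  3  $ s <D>      r s v s $    expand <D> -> <A> v
  4  $ s v <A>    r s v s $    expand <A> -> r <S>
  5  $ s v <S> r  r s v s $    match r
  6  $ s v <S>    s v s $      error: M[<S>, s] is empty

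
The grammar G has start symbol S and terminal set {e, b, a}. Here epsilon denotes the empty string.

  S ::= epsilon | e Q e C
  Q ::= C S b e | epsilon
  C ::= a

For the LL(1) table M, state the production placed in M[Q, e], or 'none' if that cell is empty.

FIRST(S): from S::=epsilon we get {epsilon}; from S::=e Q e C we get {e}. So FIRST(S) = {epsilon, e}.
FIRST(C): from C::=a we get {a}. So FIRST(C) = {a}.
FIRST(Q): from Q::=C S b e we get {a}; from Q::=epsilon we get {epsilon}. So FIRST(Q) = {epsilon, a}.
FOLLOW(S) includes $ since S is the start symbol.
FOLLOW(Q): in S::=e Q e C, Q is followed by e C with FIRST {e}. Thus FOLLOW(Q) = {e}.
For Q ::= C S b e: FIRST(C S b e) = {a}, so it goes in M[Q, t] for t ∈ {a}.
For Q ::= epsilon: FIRST(epsilon) = {epsilon}, so it goes in M[Q, t] for t ∈ {}; since epsilon ∈ FIRST, also for every t ∈ FOLLOW(Q) = {e}.

Q ::= epsilon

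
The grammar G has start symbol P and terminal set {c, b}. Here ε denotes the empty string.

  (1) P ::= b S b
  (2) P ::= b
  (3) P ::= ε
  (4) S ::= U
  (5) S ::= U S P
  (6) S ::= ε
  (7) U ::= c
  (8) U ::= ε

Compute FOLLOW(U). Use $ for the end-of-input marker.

FIRST(P) = {ε, b}
FIRST(U) = {ε, c}
FIRST(S) = {ε, b, c}  (via U, U S P)
FOLLOW(P) includes $ since P is the start symbol.
FOLLOW(S): in P::=b S b, S is followed by b with FIRST {b}; in S::=U S P, S is followed by P with FIRST {ε, b}; in S::=U S P, the suffix after S is nullable (adds nothing new). Thus FOLLOW(S) = {b}.
FOLLOW(P): in S::=U S P, the suffix after P is empty, so FOLLOW(P) ⊇ FOLLOW(S) = {b}. Thus FOLLOW(P) = {$, b}.
FOLLOW(U): in S::=U, the suffix after U is empty, so FOLLOW(U) ⊇ FOLLOW(S) = {b}; in S::=U S P, U is followed by S P with FIRST {ε, b, c}; in S::=U S P, the suffix after U is nullable, so FOLLOW(U) ⊇ FOLLOW(S) = {b}. Thus FOLLOW(U) = {b, c}.

{b, c}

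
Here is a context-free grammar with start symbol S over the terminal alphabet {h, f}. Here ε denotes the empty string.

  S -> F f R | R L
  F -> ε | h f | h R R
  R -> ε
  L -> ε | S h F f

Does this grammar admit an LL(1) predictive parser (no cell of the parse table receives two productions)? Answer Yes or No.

FIRST(S) = {ε, f, h}
FIRST(F) = {ε, h}
FIRST(R) = {ε}
FIRST(L) = {ε, f, h}
FOLLOW(S) = {$, h}
FOLLOW(F) = {f}
FOLLOW(R) = {$, f, h}
FOLLOW(L) = {$, h}
Cell M[F, h] receives both F -> h f and F -> h R R — the grammar is not LL(1).

No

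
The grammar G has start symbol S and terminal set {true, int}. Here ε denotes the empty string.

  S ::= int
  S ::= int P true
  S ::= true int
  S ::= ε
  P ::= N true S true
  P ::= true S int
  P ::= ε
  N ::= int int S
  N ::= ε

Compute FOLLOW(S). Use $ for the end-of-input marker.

{$, int, true}

FIRST(S) = {ε, int, true}
FIRST(N) = {ε, int}
FIRST(P) = {ε, int, true}  (via N true S true)
FOLLOW(S) includes $ since S is the start symbol.
FOLLOW(P): in S::=int P true, P is followed by true with FIRST {true}. Thus FOLLOW(P) = {true}.
FOLLOW(N): in P::=N true S true, N is followed by true S true with FIRST {true}. Thus FOLLOW(N) = {true}.
FOLLOW(S): in P::=N true S true, S is followed by true with FIRST {true}; in P::=true S int, S is followed by int with FIRST {int}; in N::=int int S, the suffix after S is empty, so FOLLOW(S) ⊇ FOLLOW(N) = {true}. Thus FOLLOW(S) = {$, int, true}.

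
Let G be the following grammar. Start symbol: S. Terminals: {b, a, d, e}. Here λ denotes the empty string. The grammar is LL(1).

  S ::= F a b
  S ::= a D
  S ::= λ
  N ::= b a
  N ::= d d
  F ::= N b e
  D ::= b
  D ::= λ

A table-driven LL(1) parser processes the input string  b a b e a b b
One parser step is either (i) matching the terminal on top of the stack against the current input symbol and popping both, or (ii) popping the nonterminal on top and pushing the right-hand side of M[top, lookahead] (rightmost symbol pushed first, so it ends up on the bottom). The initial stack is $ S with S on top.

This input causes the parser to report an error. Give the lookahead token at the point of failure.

step 1: stack=$ S  input=b a b e a b b $  — expand S ::= F a b
step 2: stack=$ b a F  input=b a b e a b b $  — expand F ::= N b e
step 3: stack=$ b a e b N  input=b a b e a b b $  — expand N ::= b a
step 4: stack=$ b a e b a b  input=b a b e a b b $  — match b
step 5: stack=$ b a e b a  input=a b e a b b $  — match a
step 6: stack=$ b a e b  input=b e a b b $  — match b
step 7: stack=$ b a e  input=e a b b $  — match e
step 8: stack=$ b a  input=a b b $  — match a
step 9: stack=$ b  input=b b $  — match b
step 10: stack=$  input=b $  — error: stack empty but input remains

b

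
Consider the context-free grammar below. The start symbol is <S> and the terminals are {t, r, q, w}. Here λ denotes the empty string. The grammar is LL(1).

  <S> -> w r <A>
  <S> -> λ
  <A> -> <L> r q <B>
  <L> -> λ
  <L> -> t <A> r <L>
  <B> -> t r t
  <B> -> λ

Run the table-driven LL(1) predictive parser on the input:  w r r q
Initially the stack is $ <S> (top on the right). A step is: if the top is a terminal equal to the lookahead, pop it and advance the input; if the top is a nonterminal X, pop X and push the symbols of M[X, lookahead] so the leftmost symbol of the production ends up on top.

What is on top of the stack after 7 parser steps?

<B>

     Stack          Input      Action
  1  $ <S>          w r r q $  expand <S> -> w r <A>
  2  $ <A> r w      w r r q $  match w
  3  $ <A> r        r r q $    match r
  4  $ <A>          r q $      expand <A> -> <L> r q <B>
  5  $ <B> q r <L>  r q $      expand <L> -> λ
  6  $ <B> q r      r q $      match r
  7  $ <B> q        q $        match q
Stack after step 7: $ <B> (top = <B>).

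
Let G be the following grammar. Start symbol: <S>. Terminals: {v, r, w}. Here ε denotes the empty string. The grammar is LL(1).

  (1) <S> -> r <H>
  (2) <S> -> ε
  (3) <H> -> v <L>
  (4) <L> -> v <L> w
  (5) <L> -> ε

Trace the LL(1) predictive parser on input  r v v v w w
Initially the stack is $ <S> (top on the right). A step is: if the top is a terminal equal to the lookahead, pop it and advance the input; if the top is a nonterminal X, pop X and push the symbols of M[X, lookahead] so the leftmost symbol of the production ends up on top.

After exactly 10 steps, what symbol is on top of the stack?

step 1: stack=$ <S>  input=r v v v w w $  — expand <S> -> r <H>
step 2: stack=$ <H> r  input=r v v v w w $  — match r
step 3: stack=$ <H>  input=v v v w w $  — expand <H> -> v <L>
step 4: stack=$ <L> v  input=v v v w w $  — match v
step 5: stack=$ <L>  input=v v w w $  — expand <L> -> v <L> w
step 6: stack=$ w <L> v  input=v v w w $  — match v
step 7: stack=$ w <L>  input=v w w $  — expand <L> -> v <L> w
step 8: stack=$ w w <L> v  input=v w w $  — match v
step 9: stack=$ w w <L>  input=w w $  — expand <L> -> ε
step 10: stack=$ w w  input=w w $  — match w
Stack after step 10: $ w (top = w).

w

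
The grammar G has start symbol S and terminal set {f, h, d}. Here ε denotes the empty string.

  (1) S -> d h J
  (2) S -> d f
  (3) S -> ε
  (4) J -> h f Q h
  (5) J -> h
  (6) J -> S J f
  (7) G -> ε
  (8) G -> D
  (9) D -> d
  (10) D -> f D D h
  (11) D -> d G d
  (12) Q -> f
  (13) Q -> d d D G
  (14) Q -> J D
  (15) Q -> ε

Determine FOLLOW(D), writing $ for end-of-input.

{d, f, h}

FIRST(S): from S->d h J we get {d}; from S->d f we get {d}; from S->ε we get {ε}. So FIRST(S) = {ε, d}.
FIRST(D): from D->d we get {d}; from D->f D D h we get {f}; from D->d G d we get {d}. So FIRST(D) = {d, f}.
FIRST(J): from J->h f Q h we get {h}; from J->h we get {h}; from J->S J f we get {d, h}. So FIRST(J) = {d, h}.
FIRST(G): from G->ε we get {ε}; from G->D we get {d, f}. So FIRST(G) = {ε, d, f}.
FIRST(Q): from Q->f we get {f}; from Q->d d D G we get {d}; from Q->J D we get {d, h}; from Q->ε we get {ε}. So FIRST(Q) = {ε, d, f, h}.
FOLLOW(S) includes $ since S is the start symbol.
FOLLOW(S): in J->S J f, S is followed by J f with FIRST {d, h}. Thus FOLLOW(S) = {$, d, h}.
FOLLOW(J): in S->d h J, the suffix after J is empty, so FOLLOW(J) ⊇ FOLLOW(S) = {$, d, h}; in J->S J f, J is followed by f with FIRST {f}; in Q->J D, J is followed by D with FIRST {d, f}. Thus FOLLOW(J) = {$, d, f, h}.
FOLLOW(Q): in J->h f Q h, Q is followed by h with FIRST {h}. Thus FOLLOW(Q) = {h}.
FOLLOW(G): in D->d G d, G is followed by d with FIRST {d}; in Q->d d D G, the suffix after G is empty, so FOLLOW(G) ⊇ FOLLOW(Q) = {h}. Thus FOLLOW(G) = {d, h}.
FOLLOW(D): in G->D, the suffix after D is empty, so FOLLOW(D) ⊇ FOLLOW(G) = {d, h}; in D->f D D h (occurrence 1), D is followed by D h with FIRST {d, f}; in D->f D D h (occurrence 2), D is followed by h with FIRST {h}; in Q->d d D G, D is followed by G with FIRST {ε, d, f}; in Q->d d D G, the suffix after D is nullable, so FOLLOW(D) ⊇ FOLLOW(Q) = {h}; in Q->J D, the suffix after D is empty, so FOLLOW(D) ⊇ FOLLOW(Q) = {h}. Thus FOLLOW(D) = {d, f, h}.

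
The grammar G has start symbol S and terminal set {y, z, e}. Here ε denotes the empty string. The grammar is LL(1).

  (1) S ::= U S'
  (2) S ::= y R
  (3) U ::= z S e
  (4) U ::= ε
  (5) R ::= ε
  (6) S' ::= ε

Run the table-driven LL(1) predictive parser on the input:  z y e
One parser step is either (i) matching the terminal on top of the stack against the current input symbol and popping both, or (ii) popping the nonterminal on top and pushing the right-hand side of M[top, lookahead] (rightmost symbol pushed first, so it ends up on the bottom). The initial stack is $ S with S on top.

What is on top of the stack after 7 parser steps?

S'

step 1: stack=$ S  input=z y e $  — expand S ::= U S'
step 2: stack=$ S' U  input=z y e $  — expand U ::= z S e
step 3: stack=$ S' e S z  input=z y e $  — match z
step 4: stack=$ S' e S  input=y e $  — expand S ::= y R
step 5: stack=$ S' e R y  input=y e $  — match y
step 6: stack=$ S' e R  input=e $  — expand R ::= ε
step 7: stack=$ S' e  input=e $  — match e
Stack after step 7: $ S' (top = S').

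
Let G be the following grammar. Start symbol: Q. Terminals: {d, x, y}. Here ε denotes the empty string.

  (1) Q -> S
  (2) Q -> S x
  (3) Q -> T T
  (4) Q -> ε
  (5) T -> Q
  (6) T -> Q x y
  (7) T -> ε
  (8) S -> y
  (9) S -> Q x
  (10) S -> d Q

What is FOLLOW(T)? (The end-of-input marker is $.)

FIRST(Q) = {ε, d, x, y}  (via S, S x, T T)
FIRST(T) = {ε, d, x, y}  (via Q, Q x y)
FIRST(S) = {d, x, y}  (via Q x)
FOLLOW(Q) includes $ since Q is the start symbol.
FOLLOW(Q): in T->Q, the suffix after Q is empty, so FOLLOW(Q) ⊇ FOLLOW(T) = {$, d, x, y}; in T->Q x y, Q is followed by x y with FIRST {x}; in S->Q x, Q is followed by x with FIRST {x}; in S->d Q, the suffix after Q is empty, so FOLLOW(Q) ⊇ FOLLOW(S) = {$, d, x, y}. Thus FOLLOW(Q) = {$, d, x, y}.
FOLLOW(T): in Q->T T (occurrence 1), T is followed by T with FIRST {ε, d, x, y}; in Q->T T (occurrence 1), the suffix after T is nullable, so FOLLOW(T) ⊇ FOLLOW(Q) = {$, d, x, y}; in Q->T T (occurrence 2), the suffix after T is empty, so FOLLOW(T) ⊇ FOLLOW(Q) = {$, d, x, y}. Thus FOLLOW(T) = {$, d, x, y}.
FOLLOW(S): in Q->S, the suffix after S is empty, so FOLLOW(S) ⊇ FOLLOW(Q) = {$, d, x, y}; in Q->S x, S is followed by x with FIRST {x}. Thus FOLLOW(S) = {$, d, x, y}.

{$, d, x, y}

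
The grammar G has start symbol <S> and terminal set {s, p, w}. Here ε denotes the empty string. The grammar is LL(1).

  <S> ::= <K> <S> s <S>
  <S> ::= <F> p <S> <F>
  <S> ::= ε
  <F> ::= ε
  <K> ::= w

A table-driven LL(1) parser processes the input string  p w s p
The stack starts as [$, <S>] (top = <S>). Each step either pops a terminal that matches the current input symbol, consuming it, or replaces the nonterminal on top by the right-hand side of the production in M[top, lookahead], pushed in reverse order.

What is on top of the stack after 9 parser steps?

<F>

     Stack                Input      Action
  1  $ <S>                p w s p $  expand <S> ::= <F> p <S> <F>
  2  $ <F> <S> p <F>      p w s p $  expand <F> ::= ε
  3  $ <F> <S> p          p w s p $  match p
  4  $ <F> <S>            w s p $    expand <S> ::= <K> <S> s <S>
  5  $ <F> <S> s <S> <K>  w s p $    expand <K> ::= w
  6  $ <F> <S> s <S> w    w s p $    match w
  7  $ <F> <S> s <S>      s p $      expand <S> ::= ε
  8  $ <F> <S> s          s p $      match s
  9  $ <F> <S>            p $        expand <S> ::= <F> p <S> <F>
Stack after step 9: $ <F> <F> <S> p <F> (top = <F>).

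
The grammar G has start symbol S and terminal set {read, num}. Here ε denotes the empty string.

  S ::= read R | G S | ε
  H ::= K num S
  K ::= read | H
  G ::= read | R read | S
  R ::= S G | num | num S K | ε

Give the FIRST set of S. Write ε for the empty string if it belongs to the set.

FIRST(S) = {ε, num, read}  (via G S)
FIRST(H) = {read}  (via K num S)
FIRST(K) = {read}  (via H)
FIRST(G) = {ε, num, read}  (via R read, S)
FIRST(R) = {ε, num, read}  (via S G)

{ε, num, read}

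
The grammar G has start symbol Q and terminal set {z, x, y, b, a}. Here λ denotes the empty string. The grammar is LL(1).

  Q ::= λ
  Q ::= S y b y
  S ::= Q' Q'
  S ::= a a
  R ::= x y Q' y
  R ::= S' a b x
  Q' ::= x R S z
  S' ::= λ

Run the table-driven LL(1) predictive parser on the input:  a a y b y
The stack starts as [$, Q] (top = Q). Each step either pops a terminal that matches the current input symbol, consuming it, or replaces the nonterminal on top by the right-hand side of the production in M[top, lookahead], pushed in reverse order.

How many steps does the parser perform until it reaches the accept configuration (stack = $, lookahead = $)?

     Stack        Input        Action
  1  $ Q          a a y b y $  expand Q ::= S y b y
  2  $ y b y S    a a y b y $  expand S ::= a a
  3  $ y b y a a  a a y b y $  match a
  4  $ y b y a    a y b y $    match a
  5  $ y b y      y b y $      match y
  6  $ y b        b y $        match b
  7  $ y          y $          match y
Accept reached after 7 steps.

7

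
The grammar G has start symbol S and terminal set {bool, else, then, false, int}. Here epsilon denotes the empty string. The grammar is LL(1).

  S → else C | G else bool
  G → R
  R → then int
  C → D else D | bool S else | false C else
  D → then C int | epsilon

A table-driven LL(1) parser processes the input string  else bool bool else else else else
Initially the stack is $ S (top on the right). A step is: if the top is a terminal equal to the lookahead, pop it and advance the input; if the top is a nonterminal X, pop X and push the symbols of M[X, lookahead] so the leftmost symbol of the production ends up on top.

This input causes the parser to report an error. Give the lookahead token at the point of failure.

bool

step 1: stack=$ S  input=else bool bool else else else else $  — expand S → else C
step 2: stack=$ C else  input=else bool bool else else else else $  — match else
step 3: stack=$ C  input=bool bool else else else else $  — expand C → bool S else
step 4: stack=$ else S bool  input=bool bool else else else else $  — match bool
step 5: stack=$ else S  input=bool else else else else $  — error: M[S, bool] is empty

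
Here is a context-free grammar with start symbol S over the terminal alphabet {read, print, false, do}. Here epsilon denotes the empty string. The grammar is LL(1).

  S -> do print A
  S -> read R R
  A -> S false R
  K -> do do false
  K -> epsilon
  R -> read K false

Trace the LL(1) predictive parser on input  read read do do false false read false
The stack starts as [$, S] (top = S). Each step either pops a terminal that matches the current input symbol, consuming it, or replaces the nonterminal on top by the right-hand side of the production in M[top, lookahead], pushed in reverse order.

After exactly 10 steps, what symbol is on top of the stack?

step 1: stack=$ S  input=read read do do false false read false $  — expand S -> read R R
step 2: stack=$ R R read  input=read read do do false false read false $  — match read
step 3: stack=$ R R  input=read do do false false read false $  — expand R -> read K false
step 4: stack=$ R false K read  input=read do do false false read false $  — match read
step 5: stack=$ R false K  input=do do false false read false $  — expand K -> do do false
step 6: stack=$ R false false do do  input=do do false false read false $  — match do
step 7: stack=$ R false false do  input=do false false read false $  — match do
step 8: stack=$ R false false  input=false false read false $  — match false
step 9: stack=$ R false  input=false read false $  — match false
step 10: stack=$ R  input=read false $  — expand R -> read K false
Stack after step 10: $ false K read (top = read).

read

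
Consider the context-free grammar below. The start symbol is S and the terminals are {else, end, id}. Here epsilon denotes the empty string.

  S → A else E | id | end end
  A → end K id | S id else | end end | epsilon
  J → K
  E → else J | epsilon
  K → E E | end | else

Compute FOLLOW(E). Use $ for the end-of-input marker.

{$, else, id}

FIRST(E) = {epsilon, else}
FIRST(K) = {epsilon, else, end}  (via E E)
FIRST(J) = {epsilon, else, end}  (via K)
FIRST(S) = {else, end, id}  (via A else E)
FIRST(A) = {epsilon, else, end, id}  (via S id else)
FOLLOW(S) includes $ since S is the start symbol.
FOLLOW(S): in A→S id else, S is followed by id else with FIRST {id}. Thus FOLLOW(S) = {$, id}.
FOLLOW(A): in S→A else E, A is followed by else E with FIRST {else}. Thus FOLLOW(A) = {else}.
FOLLOW(J): in E→else J, the suffix after J is empty, so FOLLOW(J) ⊇ FOLLOW(E) = {$, else, id}. Thus FOLLOW(J) = {$, else, id}.
FOLLOW(K): in A→end K id, K is followed by id with FIRST {id}; in J→K, the suffix after K is empty, so FOLLOW(K) ⊇ FOLLOW(J) = {$, else, id}. Thus FOLLOW(K) = {$, else, id}.
FOLLOW(E): in S→A else E, the suffix after E is empty, so FOLLOW(E) ⊇ FOLLOW(S) = {$, id}; in K→E E (occurrence 1), E is followed by E with FIRST {epsilon, else}; in K→E E (occurrence 1), the suffix after E is nullable, so FOLLOW(E) ⊇ FOLLOW(K) = {$, else, id}; in K→E E (occurrence 2), the suffix after E is empty, so FOLLOW(E) ⊇ FOLLOW(K) = {$, else, id}. Thus FOLLOW(E) = {$, else, id}.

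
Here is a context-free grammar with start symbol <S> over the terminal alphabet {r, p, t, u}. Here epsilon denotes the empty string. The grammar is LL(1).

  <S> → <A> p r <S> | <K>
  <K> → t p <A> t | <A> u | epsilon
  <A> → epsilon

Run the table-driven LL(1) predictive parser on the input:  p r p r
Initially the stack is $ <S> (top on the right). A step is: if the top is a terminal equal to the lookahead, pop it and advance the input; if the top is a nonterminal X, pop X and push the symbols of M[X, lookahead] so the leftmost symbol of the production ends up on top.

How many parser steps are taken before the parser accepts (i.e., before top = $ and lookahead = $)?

10

step 1: stack=$ <S>  input=p r p r $  — expand <S> → <A> p r <S>
step 2: stack=$ <S> r p <A>  input=p r p r $  — expand <A> → epsilon
step 3: stack=$ <S> r p  input=p r p r $  — match p
step 4: stack=$ <S> r  input=r p r $  — match r
step 5: stack=$ <S>  input=p r $  — expand <S> → <A> p r <S>
step 6: stack=$ <S> r p <A>  input=p r $  — expand <A> → epsilon
step 7: stack=$ <S> r p  input=p r $  — match p
step 8: stack=$ <S> r  input=r $  — match r
step 9: stack=$ <S>  input=$  — expand <S> → <K>
step 10: stack=$ <K>  input=$  — expand <K> → epsilon
Accept reached after 10 steps.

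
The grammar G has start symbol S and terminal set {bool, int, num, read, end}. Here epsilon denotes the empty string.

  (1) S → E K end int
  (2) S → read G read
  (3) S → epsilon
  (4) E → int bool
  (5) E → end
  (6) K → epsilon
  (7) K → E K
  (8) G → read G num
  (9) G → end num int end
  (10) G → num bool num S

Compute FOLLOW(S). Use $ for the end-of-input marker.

{$, num, read}

FIRST(E) = {end, int}
FIRST(G) = {end, num, read}
FIRST(S) = {epsilon, end, int, read}  (via E K end int)
FIRST(K) = {epsilon, end, int}  (via E K)
FOLLOW(S) includes $ since S is the start symbol.
FOLLOW(K): in S→E K end int, K is followed by end int with FIRST {end}; in K→E K, the suffix after K is empty (adds nothing new). Thus FOLLOW(K) = {end}.
FOLLOW(E): in S→E K end int, E is followed by K end int with FIRST {end, int}; in K→E K, E is followed by K with FIRST {epsilon, end, int}; in K→E K, the suffix after E is nullable, so FOLLOW(E) ⊇ FOLLOW(K) = {end}. Thus FOLLOW(E) = {end, int}.
FOLLOW(G): in S→read G read, G is followed by read with FIRST {read}; in G→read G num, G is followed by num with FIRST {num}. Thus FOLLOW(G) = {num, read}.
FOLLOW(S): in G→num bool num S, the suffix after S is empty, so FOLLOW(S) ⊇ FOLLOW(G) = {num, read}. Thus FOLLOW(S) = {$, num, read}.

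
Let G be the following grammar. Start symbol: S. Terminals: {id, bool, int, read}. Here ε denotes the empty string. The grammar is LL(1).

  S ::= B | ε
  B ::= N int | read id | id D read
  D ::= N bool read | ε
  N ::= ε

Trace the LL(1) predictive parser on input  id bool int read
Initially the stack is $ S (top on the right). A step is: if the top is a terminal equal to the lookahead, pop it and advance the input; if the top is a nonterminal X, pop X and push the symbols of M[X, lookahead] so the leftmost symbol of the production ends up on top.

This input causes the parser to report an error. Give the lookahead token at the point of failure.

step 1: stack=$ S  input=id bool int read $  — expand S ::= B
step 2: stack=$ B  input=id bool int read $  — expand B ::= id D read
step 3: stack=$ read D id  input=id bool int read $  — match id
step 4: stack=$ read D  input=bool int read $  — expand D ::= N bool read
step 5: stack=$ read read bool N  input=bool int read $  — expand N ::= ε
step 6: stack=$ read read bool  input=bool int read $  — match bool
step 7: stack=$ read read  input=int read $  — error: top is terminal read but lookahead is int

int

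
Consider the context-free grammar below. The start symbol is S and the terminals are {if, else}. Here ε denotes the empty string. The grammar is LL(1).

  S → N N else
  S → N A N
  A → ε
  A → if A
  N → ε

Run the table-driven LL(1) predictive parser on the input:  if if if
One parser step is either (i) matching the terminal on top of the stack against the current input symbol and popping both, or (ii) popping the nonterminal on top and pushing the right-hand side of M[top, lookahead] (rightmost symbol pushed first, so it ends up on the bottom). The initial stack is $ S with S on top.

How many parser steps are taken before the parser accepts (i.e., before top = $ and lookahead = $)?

step 1: stack=$ S  input=if if if $  — expand S → N A N
step 2: stack=$ N A N  input=if if if $  — expand N → ε
step 3: stack=$ N A  input=if if if $  — expand A → if A
step 4: stack=$ N A if  input=if if if $  — match if
step 5: stack=$ N A  input=if if $  — expand A → if A
step 6: stack=$ N A if  input=if if $  — match if
step 7: stack=$ N A  input=if $  — expand A → if A
step 8: stack=$ N A if  input=if $  — match if
step 9: stack=$ N A  input=$  — expand A → ε
step 10: stack=$ N  input=$  — expand N → ε
Accept reached after 10 steps.

10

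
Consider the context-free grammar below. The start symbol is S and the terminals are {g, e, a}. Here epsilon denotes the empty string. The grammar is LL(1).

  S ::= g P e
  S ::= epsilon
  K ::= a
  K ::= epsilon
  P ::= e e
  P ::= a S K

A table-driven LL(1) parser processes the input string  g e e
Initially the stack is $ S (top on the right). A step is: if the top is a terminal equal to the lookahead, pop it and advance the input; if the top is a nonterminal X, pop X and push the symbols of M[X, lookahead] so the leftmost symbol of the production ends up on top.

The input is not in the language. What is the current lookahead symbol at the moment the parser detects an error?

     Stack    Input    Action
  1  $ S      g e e $  expand S ::= g P e
  2  $ e P g  g e e $  match g
  3  $ e P    e e $    expand P ::= e e
  4  $ e e e  e e $    match e
  5  $ e e    e $      match e
  6  $ e      $        error: top is terminal e but lookahead is $

$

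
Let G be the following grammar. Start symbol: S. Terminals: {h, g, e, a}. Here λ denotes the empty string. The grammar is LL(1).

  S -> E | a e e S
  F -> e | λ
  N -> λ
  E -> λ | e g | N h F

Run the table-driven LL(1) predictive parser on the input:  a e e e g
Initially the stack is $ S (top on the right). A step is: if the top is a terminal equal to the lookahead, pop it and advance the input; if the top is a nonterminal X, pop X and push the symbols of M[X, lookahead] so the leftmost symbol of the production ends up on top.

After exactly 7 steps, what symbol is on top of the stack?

g

     Stack      Input        Action
  1  $ S        a e e e g $  expand S -> a e e S
  2  $ S e e a  a e e e g $  match a
  3  $ S e e    e e e g $    match e
  4  $ S e      e e g $      match e
  5  $ S        e g $        expand S -> E
  6  $ E        e g $        expand E -> e g
  7  $ g e      e g $        match e
Stack after step 7: $ g (top = g).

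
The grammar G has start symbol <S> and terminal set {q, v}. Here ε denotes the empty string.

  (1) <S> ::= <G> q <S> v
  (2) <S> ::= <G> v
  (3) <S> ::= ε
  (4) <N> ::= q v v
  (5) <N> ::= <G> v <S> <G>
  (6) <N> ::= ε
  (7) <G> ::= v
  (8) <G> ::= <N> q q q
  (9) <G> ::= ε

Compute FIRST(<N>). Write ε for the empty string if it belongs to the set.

FIRST(<S>): from <S>::=<G> q <S> v we get {q, v}; from <S>::=<G> v we get {q, v}; from <S>::=ε we get {ε}. So FIRST(<S>) = {ε, q, v}.
FIRST(<N>): from <N>::=q v v we get {q}; from <N>::=<G> v <S> <G> we get {q, v}; from <N>::=ε we get {ε}. So FIRST(<N>) = {ε, q, v}.
FIRST(<G>): from <G>::=v we get {v}; from <G>::=<N> q q q we get {q, v}; from <G>::=ε we get {ε}. So FIRST(<G>) = {ε, q, v}.

{ε, q, v}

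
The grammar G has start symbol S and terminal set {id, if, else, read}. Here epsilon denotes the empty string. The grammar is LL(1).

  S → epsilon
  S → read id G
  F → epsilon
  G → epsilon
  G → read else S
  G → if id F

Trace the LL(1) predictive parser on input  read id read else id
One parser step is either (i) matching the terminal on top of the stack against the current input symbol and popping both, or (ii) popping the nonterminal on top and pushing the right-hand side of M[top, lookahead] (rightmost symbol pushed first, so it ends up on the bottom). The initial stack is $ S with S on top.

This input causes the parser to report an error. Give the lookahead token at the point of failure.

step 1: stack=$ S  input=read id read else id $  — expand S → read id G
step 2: stack=$ G id read  input=read id read else id $  — match read
step 3: stack=$ G id  input=id read else id $  — match id
step 4: stack=$ G  input=read else id $  — expand G → read else S
step 5: stack=$ S else read  input=read else id $  — match read
step 6: stack=$ S else  input=else id $  — match else
step 7: stack=$ S  input=id $  — error: M[S, id] is empty

id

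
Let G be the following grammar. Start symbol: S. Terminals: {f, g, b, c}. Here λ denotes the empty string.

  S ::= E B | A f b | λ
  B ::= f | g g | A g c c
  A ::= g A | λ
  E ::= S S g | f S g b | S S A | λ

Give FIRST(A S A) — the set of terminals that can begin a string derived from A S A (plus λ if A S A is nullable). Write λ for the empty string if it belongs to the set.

FIRST(A): from A::=g A we get {g}; from A::=λ we get {λ}. So FIRST(A) = {λ, g}.
FIRST(B): from B::=f we get {f}; from B::=g g we get {g}; from B::=A g c c we get {g}. So FIRST(B) = {f, g}.
FIRST(S): from S::=E B we get {f, g}; from S::=A f b we get {f, g}; from S::=λ we get {λ}. So FIRST(S) = {λ, f, g}.
FIRST(E): from E::=S S g we get {f, g}; from E::=f S g b we get {f}; from E::=S S A we get {λ, f, g}; from E::=λ we get {λ}. So FIRST(E) = {λ, f, g}.
FIRST(A S A): take FIRST of each symbol in turn, carrying on past any symbol whose FIRST contains λ; result {λ, f, g}.

{λ, f, g}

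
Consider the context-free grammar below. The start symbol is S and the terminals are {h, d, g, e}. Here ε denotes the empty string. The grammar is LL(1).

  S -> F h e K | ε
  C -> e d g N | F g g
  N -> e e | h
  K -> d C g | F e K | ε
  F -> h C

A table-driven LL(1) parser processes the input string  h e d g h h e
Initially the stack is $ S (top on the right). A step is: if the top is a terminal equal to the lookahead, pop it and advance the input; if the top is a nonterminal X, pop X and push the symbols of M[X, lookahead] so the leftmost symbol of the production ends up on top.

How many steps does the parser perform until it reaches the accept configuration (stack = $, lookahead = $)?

12

      Stack            Input            Action
   1  $ S              h e d g h h e $  expand S -> F h e K
   2  $ K e h F        h e d g h h e $  expand F -> h C
   3  $ K e h C h      h e d g h h e $  match h
   4  $ K e h C        e d g h h e $    expand C -> e d g N
   5  $ K e h N g d e  e d g h h e $    match e
   6  $ K e h N g d    d g h h e $      match d
   7  $ K e h N g      g h h e $        match g
   8  $ K e h N        h h e $          expand N -> h
   9  $ K e h h        h h e $          match h
  10  $ K e h          h e $            match h
  11  $ K e            e $              match e
  12  $ K              $                expand K -> ε
Accept reached after 12 steps.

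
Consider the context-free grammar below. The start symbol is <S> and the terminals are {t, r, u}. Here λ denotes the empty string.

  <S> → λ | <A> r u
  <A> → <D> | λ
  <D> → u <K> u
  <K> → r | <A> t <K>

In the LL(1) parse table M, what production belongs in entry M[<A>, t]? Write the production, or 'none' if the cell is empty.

<A> → λ

FIRST(<D>) = {u}
FIRST(<A>) = {λ, u}  (via <D>)
FIRST(<S>) = {λ, r, u}  (via <A> r u)
FIRST(<K>) = {r, t, u}  (via <A> t <K>)
FOLLOW(<S>) includes $ since <S> is the start symbol.
FOLLOW(<A>): in <S>→<A> r u, <A> is followed by r u with FIRST {r}; in <K>→<A> t <K>, <A> is followed by t <K> with FIRST {t}. Thus FOLLOW(<A>) = {r, t}.
For <A> → <D>: FIRST(<D>) = {u}, so it goes in M[<A>, t] for t ∈ {u}.
For <A> → λ: FIRST(λ) = {λ}, so it goes in M[<A>, t] for t ∈ {}; since λ ∈ FIRST, also for every t ∈ FOLLOW(<A>) = {r, t}.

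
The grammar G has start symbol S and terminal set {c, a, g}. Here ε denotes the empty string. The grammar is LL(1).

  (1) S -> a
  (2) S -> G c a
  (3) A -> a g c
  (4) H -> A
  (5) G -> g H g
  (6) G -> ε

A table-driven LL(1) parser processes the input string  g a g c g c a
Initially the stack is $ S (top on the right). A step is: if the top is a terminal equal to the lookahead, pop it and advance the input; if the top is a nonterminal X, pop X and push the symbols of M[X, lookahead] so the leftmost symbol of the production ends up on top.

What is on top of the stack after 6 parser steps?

g

     Stack          Input            Action
  1  $ S            g a g c g c a $  expand S -> G c a
  2  $ a c G        g a g c g c a $  expand G -> g H g
  3  $ a c g H g    g a g c g c a $  match g
  4  $ a c g H      a g c g c a $    expand H -> A
  5  $ a c g A      a g c g c a $    expand A -> a g c
  6  $ a c g c g a  a g c g c a $    match a
Stack after step 6: $ a c g c g (top = g).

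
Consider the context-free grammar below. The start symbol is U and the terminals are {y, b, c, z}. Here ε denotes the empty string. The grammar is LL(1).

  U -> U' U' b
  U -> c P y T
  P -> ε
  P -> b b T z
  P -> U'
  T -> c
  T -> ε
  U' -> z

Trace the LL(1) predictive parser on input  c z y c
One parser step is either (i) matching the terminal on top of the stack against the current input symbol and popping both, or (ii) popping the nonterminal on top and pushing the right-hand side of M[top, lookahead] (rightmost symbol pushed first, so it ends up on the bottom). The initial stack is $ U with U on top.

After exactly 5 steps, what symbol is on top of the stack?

y

     Stack      Input      Action
  1  $ U        c z y c $  expand U -> c P y T
  2  $ T y P c  c z y c $  match c
  3  $ T y P    z y c $    expand P -> U'
  4  $ T y U'   z y c $    expand U' -> z
  5  $ T y z    z y c $    match z
Stack after step 5: $ T y (top = y).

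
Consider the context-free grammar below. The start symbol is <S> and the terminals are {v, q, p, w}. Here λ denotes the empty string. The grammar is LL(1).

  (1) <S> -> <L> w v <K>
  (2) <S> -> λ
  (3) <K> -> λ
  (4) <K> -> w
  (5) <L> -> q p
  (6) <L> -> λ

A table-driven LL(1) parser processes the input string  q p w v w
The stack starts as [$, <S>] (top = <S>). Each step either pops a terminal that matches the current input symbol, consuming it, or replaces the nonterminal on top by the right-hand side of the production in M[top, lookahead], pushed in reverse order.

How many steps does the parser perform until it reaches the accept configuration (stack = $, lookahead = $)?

8

step 1: stack=$ <S>  input=q p w v w $  — expand <S> -> <L> w v <K>
step 2: stack=$ <K> v w <L>  input=q p w v w $  — expand <L> -> q p
step 3: stack=$ <K> v w p q  input=q p w v w $  — match q
step 4: stack=$ <K> v w p  input=p w v w $  — match p
step 5: stack=$ <K> v w  input=w v w $  — match w
step 6: stack=$ <K> v  input=v w $  — match v
step 7: stack=$ <K>  input=w $  — expand <K> -> w
step 8: stack=$ w  input=w $  — match w
Accept reached after 8 steps.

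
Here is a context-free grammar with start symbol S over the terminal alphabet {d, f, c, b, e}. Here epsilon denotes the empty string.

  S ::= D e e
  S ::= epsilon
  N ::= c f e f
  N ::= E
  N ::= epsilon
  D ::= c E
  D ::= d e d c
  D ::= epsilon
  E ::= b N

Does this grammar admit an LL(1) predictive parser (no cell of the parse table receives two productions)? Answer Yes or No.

FIRST(S) = {epsilon, c, d, e}
FIRST(N) = {epsilon, b, c}
FIRST(D) = {epsilon, c, d}
FIRST(E) = {b}
FOLLOW(S) = {$}
FOLLOW(N) = {e}
FOLLOW(D) = {e}
FOLLOW(E) = {e}
Each cell of M receives at most one production.

Yes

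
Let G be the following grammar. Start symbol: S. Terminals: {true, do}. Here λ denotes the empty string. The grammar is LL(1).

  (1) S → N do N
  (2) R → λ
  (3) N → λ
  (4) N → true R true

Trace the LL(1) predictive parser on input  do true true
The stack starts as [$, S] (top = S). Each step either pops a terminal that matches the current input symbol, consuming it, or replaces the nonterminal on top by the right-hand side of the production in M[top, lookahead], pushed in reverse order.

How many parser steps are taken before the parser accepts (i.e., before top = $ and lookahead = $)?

7

step 1: stack=$ S  input=do true true $  — expand S → N do N
step 2: stack=$ N do N  input=do true true $  — expand N → λ
step 3: stack=$ N do  input=do true true $  — match do
step 4: stack=$ N  input=true true $  — expand N → true R true
step 5: stack=$ true R true  input=true true $  — match true
step 6: stack=$ true R  input=true $  — expand R → λ
step 7: stack=$ true  input=true $  — match true
Accept reached after 7 steps.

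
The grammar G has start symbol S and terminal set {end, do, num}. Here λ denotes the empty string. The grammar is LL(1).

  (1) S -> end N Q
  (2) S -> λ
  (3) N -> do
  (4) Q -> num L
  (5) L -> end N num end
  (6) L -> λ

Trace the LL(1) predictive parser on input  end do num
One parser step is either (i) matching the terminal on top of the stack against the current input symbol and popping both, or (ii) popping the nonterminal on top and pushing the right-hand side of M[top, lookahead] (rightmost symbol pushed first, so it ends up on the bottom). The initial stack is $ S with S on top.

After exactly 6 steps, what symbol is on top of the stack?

step 1: stack=$ S  input=end do num $  — expand S -> end N Q
step 2: stack=$ Q N end  input=end do num $  — match end
step 3: stack=$ Q N  input=do num $  — expand N -> do
step 4: stack=$ Q do  input=do num $  — match do
step 5: stack=$ Q  input=num $  — expand Q -> num L
step 6: stack=$ L num  input=num $  — match num
Stack after step 6: $ L (top = L).

L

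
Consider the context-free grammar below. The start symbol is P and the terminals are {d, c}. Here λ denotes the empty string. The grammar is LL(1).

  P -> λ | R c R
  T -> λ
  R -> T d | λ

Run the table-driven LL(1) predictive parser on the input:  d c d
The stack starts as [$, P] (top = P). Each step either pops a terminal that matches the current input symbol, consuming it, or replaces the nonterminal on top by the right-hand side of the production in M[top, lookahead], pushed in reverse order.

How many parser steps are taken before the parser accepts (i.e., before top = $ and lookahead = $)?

8

step 1: stack=$ P  input=d c d $  — expand P -> R c R
step 2: stack=$ R c R  input=d c d $  — expand R -> T d
step 3: stack=$ R c d T  input=d c d $  — expand T -> λ
step 4: stack=$ R c d  input=d c d $  — match d
step 5: stack=$ R c  input=c d $  — match c
step 6: stack=$ R  input=d $  — expand R -> T d
step 7: stack=$ d T  input=d $  — expand T -> λ
step 8: stack=$ d  input=d $  — match d
Accept reached after 8 steps.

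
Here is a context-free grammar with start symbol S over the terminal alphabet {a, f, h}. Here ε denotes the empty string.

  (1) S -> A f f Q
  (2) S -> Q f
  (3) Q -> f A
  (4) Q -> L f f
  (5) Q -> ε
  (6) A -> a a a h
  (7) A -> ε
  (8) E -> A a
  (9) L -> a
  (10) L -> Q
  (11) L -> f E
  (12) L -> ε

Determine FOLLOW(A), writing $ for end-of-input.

{$, a, f}

FIRST(A) = {ε, a}
FIRST(E) = {a}  (via A a)
FIRST(S) = {a, f}  (via A f f Q, Q f)
FIRST(Q) = {ε, a, f}  (via L f f)
FIRST(L) = {ε, a, f}  (via Q)
FOLLOW(S) includes $ since S is the start symbol.
FOLLOW(S): S appears on no right-hand side. Thus FOLLOW(S) = {$}.
FOLLOW(L): in Q->L f f, L is followed by f f with FIRST {f}. Thus FOLLOW(L) = {f}.
FOLLOW(Q): in S->A f f Q, the suffix after Q is empty, so FOLLOW(Q) ⊇ FOLLOW(S) = {$}; in S->Q f, Q is followed by f with FIRST {f}; in L->Q, the suffix after Q is empty, so FOLLOW(Q) ⊇ FOLLOW(L) = {f}. Thus FOLLOW(Q) = {$, f}.
FOLLOW(A): in S->A f f Q, A is followed by f f Q with FIRST {f}; in Q->f A, the suffix after A is empty, so FOLLOW(A) ⊇ FOLLOW(Q) = {$, f}; in E->A a, A is followed by a with FIRST {a}. Thus FOLLOW(A) = {$, a, f}.
FOLLOW(E): in L->f E, the suffix after E is empty, so FOLLOW(E) ⊇ FOLLOW(L) = {f}. Thus FOLLOW(E) = {f}.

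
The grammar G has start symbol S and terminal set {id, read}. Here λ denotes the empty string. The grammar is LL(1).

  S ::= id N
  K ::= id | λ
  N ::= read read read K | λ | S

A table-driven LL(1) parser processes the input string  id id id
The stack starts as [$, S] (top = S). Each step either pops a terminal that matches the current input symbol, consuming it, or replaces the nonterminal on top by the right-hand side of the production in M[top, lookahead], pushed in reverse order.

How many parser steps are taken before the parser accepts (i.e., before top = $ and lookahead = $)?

9

step 1: stack=$ S  input=id id id $  — expand S ::= id N
step 2: stack=$ N id  input=id id id $  — match id
step 3: stack=$ N  input=id id $  — expand N ::= S
step 4: stack=$ S  input=id id $  — expand S ::= id N
step 5: stack=$ N id  input=id id $  — match id
step 6: stack=$ N  input=id $  — expand N ::= S
step 7: stack=$ S  input=id $  — expand S ::= id N
step 8: stack=$ N id  input=id $  — match id
step 9: stack=$ N  input=$  — expand N ::= λ
Accept reached after 9 steps.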